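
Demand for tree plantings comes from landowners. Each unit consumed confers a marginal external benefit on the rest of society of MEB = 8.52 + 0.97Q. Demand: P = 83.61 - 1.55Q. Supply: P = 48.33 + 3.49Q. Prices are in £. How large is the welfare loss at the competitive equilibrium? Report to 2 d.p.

Market equilibrium (private): 48.33 + 3.49Q = 83.61 - 1.55Q → Q_m = 7.0000.
Social marginal benefit = demand + MEB = 92.13 - 0.58Q.
Set SMB = MC: 92.13 - 0.58Q = 48.33 + 3.49Q → Q* = 10.7617.
Height of the DWL triangle at Q_m is SMB(Q_m) − MC(Q_m) = MEB(Q_m) = 15.3100.
DWL = ½ × 3.7617 × 15.3100 = 28.7958.

DWL = £28.80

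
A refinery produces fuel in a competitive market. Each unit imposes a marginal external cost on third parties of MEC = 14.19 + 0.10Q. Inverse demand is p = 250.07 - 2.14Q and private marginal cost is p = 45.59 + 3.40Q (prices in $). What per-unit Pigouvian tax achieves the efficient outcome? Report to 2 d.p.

Social marginal cost = private MC + MEC = 59.78 + 3.50Q.
Set SMC = demand: 59.78 + 3.50Q = 250.07 - 2.14Q → Q* = 33.7394.
The Pigouvian tax equals MEC at Q*: 14.19 + 0.10×33.7394 = 17.5639.

tax = $17.56 per unit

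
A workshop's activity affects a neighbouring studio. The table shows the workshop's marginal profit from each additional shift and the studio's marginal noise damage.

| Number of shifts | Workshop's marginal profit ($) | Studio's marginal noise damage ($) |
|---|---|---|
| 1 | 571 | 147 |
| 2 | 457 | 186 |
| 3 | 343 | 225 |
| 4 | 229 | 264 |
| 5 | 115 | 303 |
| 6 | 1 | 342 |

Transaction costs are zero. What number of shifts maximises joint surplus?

3

Bargaining reaches the level where marginal profit last exceeds marginal noise damage.
That holds through level 3 (343 ≥ 225) but not at 4 (229 < 264).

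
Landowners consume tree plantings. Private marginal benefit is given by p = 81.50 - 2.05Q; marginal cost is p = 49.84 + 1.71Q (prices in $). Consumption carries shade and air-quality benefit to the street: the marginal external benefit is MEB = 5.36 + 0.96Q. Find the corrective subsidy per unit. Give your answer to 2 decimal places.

Social marginal benefit = demand + MEB = 86.86 - 1.09Q.
Set SMB = MC: 86.86 - 1.09Q = 49.84 + 1.71Q → Q* = 13.2214.
The Pigouvian subsidy equals MEB at Q*: 5.36 + 0.96×13.2214 = 18.0525.

subsidy = $18.05 per unit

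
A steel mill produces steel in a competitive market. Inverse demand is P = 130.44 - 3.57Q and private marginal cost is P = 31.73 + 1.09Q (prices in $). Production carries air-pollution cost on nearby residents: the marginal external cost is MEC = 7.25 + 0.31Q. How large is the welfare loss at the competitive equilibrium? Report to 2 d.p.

Market equilibrium (private): 31.73 + 1.09Q = 130.44 - 3.57Q → Q_m = 21.1824.
Social marginal cost = private MC + MEC = 38.98 + 1.40Q.
Set SMC = demand: 38.98 + 1.40Q = 130.44 - 3.57Q → Q* = 18.4024.
The welfare-loss triangle has base |Q_m − Q*| and height MEC(Q_m) (the vertical gap between SMC and demand is zero at Q* and MEC at Q_m).
DWL = ½ × 2.7800 × 13.8165 = 19.2049.

DWL = $19.20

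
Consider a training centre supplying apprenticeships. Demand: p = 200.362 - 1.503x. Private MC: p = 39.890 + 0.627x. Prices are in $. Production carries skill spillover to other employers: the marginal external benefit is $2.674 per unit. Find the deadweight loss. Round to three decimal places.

DWL = $1.678

Market equilibrium (private): 39.890 + 0.627x = 200.362 - 1.503x → x_m = 75.3390.
Social marginal cost = private MC − MEB = 37.216 + 0.627x.
Set SMC = demand: 37.216 + 0.627x = 200.362 - 1.503x → x* = 76.5944.
The welfare-loss triangle has base |x_m − x*| and height MEB(x_m) (the vertical gap between SMC and demand is zero at x* and MEB at x_m).
DWL = ½ × 1.2554 × 2.6740 = 1.6785.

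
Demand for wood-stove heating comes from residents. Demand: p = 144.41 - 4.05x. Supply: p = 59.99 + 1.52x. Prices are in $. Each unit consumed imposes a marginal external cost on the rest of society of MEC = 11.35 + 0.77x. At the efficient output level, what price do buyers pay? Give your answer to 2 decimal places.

P = $97.73

Social marginal benefit = demand − MEC = 133.06 - 4.82x.
Set SMB = MC: 133.06 - 4.82x = 59.99 + 1.52x → x* = 11.5252.
Consumer price on the demand curve at x*: 144.41 − 4.05×11.5252 = 97.7329.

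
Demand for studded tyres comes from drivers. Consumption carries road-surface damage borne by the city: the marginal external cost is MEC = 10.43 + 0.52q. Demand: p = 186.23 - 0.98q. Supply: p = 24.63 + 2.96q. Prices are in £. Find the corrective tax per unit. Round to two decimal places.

tax = £28.06 per unit

Social marginal benefit = demand − MEC = 175.80 - 1.50q.
Set SMB = MC: 175.80 - 1.50q = 24.63 + 2.96q → q* = 33.8946.
The Pigouvian tax equals MEC at q*: 10.43 + 0.52×33.8946 = 28.0552.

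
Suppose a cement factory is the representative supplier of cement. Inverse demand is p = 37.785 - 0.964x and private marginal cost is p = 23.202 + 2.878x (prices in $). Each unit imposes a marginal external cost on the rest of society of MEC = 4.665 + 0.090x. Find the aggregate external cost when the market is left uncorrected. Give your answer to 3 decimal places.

Market equilibrium (private): 23.202 + 2.878x = 37.785 - 0.964x → x_m = 3.7957.
Total external cost = ∫₀^{x_m} (4.665 + 0.090x) dx = 4.665×3.7957 + ½×0.090×3.7957² = 18.3553.

$18.355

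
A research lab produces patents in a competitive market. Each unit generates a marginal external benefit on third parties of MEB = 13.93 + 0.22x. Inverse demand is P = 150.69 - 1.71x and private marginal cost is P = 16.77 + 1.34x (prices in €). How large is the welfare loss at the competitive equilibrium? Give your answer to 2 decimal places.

DWL = €98.32

Market equilibrium (private): 16.77 + 1.34x = 150.69 - 1.71x → x_m = 43.9082.
Social marginal cost = private MC − MEB = 2.84 + 1.12x.
Set SMC = demand: 2.84 + 1.12x = 150.69 - 1.71x → x* = 52.2438.
Height of the DWL triangle at x_m is demand(x_m) − SMC(x_m) = MEB(x_m) = 23.5898.
DWL = ½ × 8.3356 × 23.5898 = 98.3176.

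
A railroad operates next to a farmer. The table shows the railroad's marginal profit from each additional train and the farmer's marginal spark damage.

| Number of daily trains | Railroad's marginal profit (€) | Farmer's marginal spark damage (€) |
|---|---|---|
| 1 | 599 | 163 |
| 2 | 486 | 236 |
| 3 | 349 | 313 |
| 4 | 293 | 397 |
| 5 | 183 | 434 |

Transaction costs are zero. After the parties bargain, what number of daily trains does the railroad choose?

3

Bargaining reaches the level where marginal profit last exceeds marginal spark damage.
That holds through level 3 (349 ≥ 313) but not at 4 (293 < 397).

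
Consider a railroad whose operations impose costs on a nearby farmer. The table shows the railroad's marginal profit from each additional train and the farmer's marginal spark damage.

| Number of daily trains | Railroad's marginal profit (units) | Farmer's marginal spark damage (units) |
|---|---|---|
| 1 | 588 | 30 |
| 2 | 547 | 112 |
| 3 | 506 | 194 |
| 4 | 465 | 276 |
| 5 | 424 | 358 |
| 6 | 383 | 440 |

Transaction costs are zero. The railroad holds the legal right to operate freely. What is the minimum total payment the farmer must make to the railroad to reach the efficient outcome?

Left alone the railroad would choose level 6 (marginal profit stays positive).
Efficient level: k* = 5 (marginal profit ≥ marginal spark damage through 5).
The farmer must at least cover the railroad's forgone profit from cutting 6→5: 383 = 383.

383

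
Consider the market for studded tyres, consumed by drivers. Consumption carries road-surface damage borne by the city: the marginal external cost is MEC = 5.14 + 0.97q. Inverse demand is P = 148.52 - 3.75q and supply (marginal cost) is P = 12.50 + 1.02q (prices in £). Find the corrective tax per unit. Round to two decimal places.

Social marginal benefit = demand − MEC = 143.38 - 4.72q.
Set SMB = MC: 143.38 - 4.72q = 12.50 + 1.02q → q* = 22.8014.
The Pigouvian tax equals MEC at q*: 5.14 + 0.97×22.8014 = 27.2574.

tax = £27.26 per unit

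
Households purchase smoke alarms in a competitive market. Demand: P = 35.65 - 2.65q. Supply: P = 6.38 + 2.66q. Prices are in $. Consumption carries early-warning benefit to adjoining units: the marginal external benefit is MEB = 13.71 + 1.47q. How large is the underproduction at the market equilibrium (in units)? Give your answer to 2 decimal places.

5.68 units

Market equilibrium (private): 6.38 + 2.66q = 35.65 - 2.65q → q_m = 5.5122.
Social marginal benefit = demand + MEB = 49.36 - 1.18q.
Set SMB = MC: 49.36 - 1.18q = 6.38 + 2.66q → q* = 11.1927.
Gap = |5.5122 − 11.1927| = 5.6805.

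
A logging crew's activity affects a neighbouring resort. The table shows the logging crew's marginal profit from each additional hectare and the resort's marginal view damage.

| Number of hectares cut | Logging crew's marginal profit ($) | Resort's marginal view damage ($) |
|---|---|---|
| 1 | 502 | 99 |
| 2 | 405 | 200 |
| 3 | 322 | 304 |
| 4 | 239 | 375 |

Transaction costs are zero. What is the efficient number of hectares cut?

Bargaining reaches the level where marginal profit last exceeds marginal view damage.
That holds through level 3 (322 ≥ 304) but not at 4 (239 < 375).

3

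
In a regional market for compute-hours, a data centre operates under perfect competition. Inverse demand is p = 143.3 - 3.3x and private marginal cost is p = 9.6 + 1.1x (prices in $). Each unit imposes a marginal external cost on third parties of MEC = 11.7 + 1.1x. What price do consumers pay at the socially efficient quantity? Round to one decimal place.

Social marginal cost = private MC + MEC = 21.3 + 2.2x.
Set SMC = demand: 21.3 + 2.2x = 143.3 - 3.3x → x* = 22.1818.
Consumer price on the demand curve at x*: 143.3 − 3.3×22.1818 = 70.1001.

P = $70.1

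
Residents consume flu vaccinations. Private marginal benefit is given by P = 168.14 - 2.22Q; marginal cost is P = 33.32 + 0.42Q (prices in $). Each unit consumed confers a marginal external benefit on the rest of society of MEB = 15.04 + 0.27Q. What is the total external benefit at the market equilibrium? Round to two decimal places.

$1120.14

Market equilibrium (private): 33.32 + 0.42Q = 168.14 - 2.22Q → Q_m = 51.0682.
Total external benefit = ∫₀^{Q_m} (15.04 + 0.27Q) dQ = 15.04×51.0682 + ½×0.27×51.0682² = 1120.1405.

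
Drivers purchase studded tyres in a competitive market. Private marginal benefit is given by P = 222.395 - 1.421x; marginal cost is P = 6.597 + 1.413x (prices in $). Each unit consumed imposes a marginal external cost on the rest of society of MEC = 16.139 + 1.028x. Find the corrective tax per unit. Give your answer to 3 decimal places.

Social marginal benefit = demand − MEC = 206.256 - 2.449x.
Set SMB = MC: 206.256 - 2.449x = 6.597 + 1.413x → x* = 51.6983.
The Pigouvian tax equals MEC at x*: 16.139 + 1.028×51.6983 = 69.2849.

tax = $69.285 per unit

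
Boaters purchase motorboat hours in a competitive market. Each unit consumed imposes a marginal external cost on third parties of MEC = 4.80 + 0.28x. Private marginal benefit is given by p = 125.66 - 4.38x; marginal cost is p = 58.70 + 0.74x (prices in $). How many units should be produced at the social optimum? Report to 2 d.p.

Social marginal benefit = demand − MEC = 120.86 - 4.66x.
Set SMB = MC: 120.86 - 4.66x = 58.70 + 0.74x → x* = 11.5111.

x* = 11.51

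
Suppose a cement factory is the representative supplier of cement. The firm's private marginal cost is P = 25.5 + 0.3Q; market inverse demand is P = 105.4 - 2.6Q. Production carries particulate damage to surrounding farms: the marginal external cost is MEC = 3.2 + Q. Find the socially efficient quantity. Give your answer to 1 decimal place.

Social marginal cost = private MC + MEC = 28.7 + 1.3Q.
Set SMC = demand: 28.7 + 1.3Q = 105.4 - 2.6Q → Q* = 19.6667.

Q* = 19.7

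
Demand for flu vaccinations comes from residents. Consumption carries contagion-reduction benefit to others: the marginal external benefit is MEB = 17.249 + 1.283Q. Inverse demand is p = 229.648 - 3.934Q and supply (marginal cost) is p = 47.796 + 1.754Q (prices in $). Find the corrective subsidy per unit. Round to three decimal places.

subsidy = $75.239 per unit

Social marginal benefit = demand + MEB = 246.897 - 2.651Q.
Set SMB = MC: 246.897 - 2.651Q = 47.796 + 1.754Q → Q* = 45.1989.
The Pigouvian subsidy equals MEB at Q*: 17.249 + 1.283×45.1989 = 75.2392.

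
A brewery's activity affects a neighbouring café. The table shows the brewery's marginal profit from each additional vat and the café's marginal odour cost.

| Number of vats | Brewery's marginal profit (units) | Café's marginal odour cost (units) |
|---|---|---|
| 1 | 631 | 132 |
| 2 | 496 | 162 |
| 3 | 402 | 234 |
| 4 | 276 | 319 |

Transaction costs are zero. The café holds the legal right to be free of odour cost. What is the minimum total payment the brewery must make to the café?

Efficient level: marginal profit ≥ marginal odour cost through level 3, so k* = 3.
With the café holding the right, the brewery must at least compensate total damage at k*: 132 + 162 + 234 = 528.

528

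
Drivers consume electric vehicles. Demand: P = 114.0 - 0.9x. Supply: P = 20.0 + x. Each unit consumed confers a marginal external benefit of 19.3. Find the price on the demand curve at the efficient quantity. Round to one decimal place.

P = 60.3

Social marginal benefit = demand + MEB = 133.3 - 0.9x.
Set SMB = MC: 133.3 - 0.9x = 20.0 + x → x* = 59.6316.
Consumer price on the demand curve at x*: 114.0 − 0.9×59.6316 = 60.3316.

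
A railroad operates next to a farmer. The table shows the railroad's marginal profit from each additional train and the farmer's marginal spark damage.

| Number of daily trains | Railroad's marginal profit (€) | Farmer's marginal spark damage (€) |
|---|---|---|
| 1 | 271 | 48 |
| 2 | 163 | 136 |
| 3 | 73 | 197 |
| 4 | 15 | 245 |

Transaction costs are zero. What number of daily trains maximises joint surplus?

Bargaining reaches the level where marginal profit last exceeds marginal spark damage.
That holds through level 2 (163 ≥ 136) but not at 3 (73 < 197).

2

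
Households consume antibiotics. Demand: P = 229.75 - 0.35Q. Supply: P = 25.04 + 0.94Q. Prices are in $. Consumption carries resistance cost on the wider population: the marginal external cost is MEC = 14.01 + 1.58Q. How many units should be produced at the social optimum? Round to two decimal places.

Q* = 66.45

Social marginal benefit = demand − MEC = 215.74 - 1.93Q.
Set SMB = MC: 215.74 - 1.93Q = 25.04 + 0.94Q → Q* = 66.4460.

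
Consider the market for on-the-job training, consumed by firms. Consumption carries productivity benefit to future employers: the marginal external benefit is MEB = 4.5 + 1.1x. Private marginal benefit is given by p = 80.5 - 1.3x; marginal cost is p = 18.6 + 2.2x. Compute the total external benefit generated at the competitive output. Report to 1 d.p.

Market equilibrium (private): 18.6 + 2.2x = 80.5 - 1.3x → x_m = 17.6857.
Total external benefit = ∫₀^{x_m} (4.5 + 1.1x) dx = 4.5×17.6857 + ½×1.1×17.6857² = 251.6168.

251.6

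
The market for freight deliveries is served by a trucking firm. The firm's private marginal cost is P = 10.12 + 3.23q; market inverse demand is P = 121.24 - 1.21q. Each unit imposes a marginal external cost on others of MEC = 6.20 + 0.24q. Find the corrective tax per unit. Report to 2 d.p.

tax = 11.58 per unit

Social marginal cost = private MC + MEC = 16.32 + 3.47q.
Set SMC = demand: 16.32 + 3.47q = 121.24 - 1.21q → q* = 22.4188.
The Pigouvian tax equals MEC at q*: 6.20 + 0.24×22.4188 = 11.5805.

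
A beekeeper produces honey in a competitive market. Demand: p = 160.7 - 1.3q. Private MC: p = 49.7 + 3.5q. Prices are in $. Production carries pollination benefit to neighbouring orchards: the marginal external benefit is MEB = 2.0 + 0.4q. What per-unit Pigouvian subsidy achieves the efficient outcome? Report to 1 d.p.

Social marginal cost = private MC − MEB = 47.7 + 3.1q.
Set SMC = demand: 47.7 + 3.1q = 160.7 - 1.3q → q* = 25.6818.
The Pigouvian subsidy equals MEB at q*: 2.0 + 0.4×25.6818 = 12.2727.

subsidy = $12.3 per unit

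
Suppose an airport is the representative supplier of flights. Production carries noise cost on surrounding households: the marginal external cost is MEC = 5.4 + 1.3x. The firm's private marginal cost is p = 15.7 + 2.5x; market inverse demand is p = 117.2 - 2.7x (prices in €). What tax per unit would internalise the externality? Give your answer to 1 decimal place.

Social marginal cost = private MC + MEC = 21.1 + 3.8x.
Set SMC = demand: 21.1 + 3.8x = 117.2 - 2.7x → x* = 14.7846.
The Pigouvian tax equals MEC at x*: 5.4 + 1.3×14.7846 = 24.6200.

tax = €24.6 per unit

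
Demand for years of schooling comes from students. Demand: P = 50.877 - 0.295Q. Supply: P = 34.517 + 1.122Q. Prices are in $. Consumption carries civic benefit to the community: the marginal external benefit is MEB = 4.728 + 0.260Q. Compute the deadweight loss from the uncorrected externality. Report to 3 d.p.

Market equilibrium (private): 34.517 + 1.122Q = 50.877 - 0.295Q → Q_m = 11.5455.
Social marginal benefit = demand + MEB = 55.605 - 0.035Q.
Set SMB = MC: 55.605 - 0.035Q = 34.517 + 1.122Q → Q* = 18.2264.
Between Q* and Q_m the wedge SMB − MC runs linearly from 0 to MEB(Q_m), so the loss is a triangle.
DWL = ½ × 6.6809 × 7.7298 = 25.8210.

DWL = $25.821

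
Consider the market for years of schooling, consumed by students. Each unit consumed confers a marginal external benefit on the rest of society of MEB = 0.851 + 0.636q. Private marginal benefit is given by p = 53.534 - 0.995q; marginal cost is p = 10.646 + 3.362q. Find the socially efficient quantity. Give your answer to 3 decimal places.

Social marginal benefit = demand + MEB = 54.385 - 0.359q.
Set SMB = MC: 54.385 - 0.359q = 10.646 + 3.362q → q* = 11.7546.

q* = 11.755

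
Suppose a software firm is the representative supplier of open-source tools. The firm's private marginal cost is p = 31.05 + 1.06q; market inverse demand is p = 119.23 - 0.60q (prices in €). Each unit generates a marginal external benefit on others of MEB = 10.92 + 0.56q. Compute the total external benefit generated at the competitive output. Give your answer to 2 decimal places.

Market equilibrium (private): 31.05 + 1.06q = 119.23 - 0.60q → q_m = 53.1205.
Total external benefit = ∫₀^{q_m} (10.92 + 0.56q) dq = 10.92×53.1205 + ½×0.56×53.1205² = 1370.1764.

€1370.18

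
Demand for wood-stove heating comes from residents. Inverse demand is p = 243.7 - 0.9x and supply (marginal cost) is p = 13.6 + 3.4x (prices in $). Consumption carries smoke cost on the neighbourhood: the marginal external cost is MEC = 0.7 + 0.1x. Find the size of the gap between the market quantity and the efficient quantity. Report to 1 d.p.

1.4 units

Market equilibrium (private): 13.6 + 3.4x = 243.7 - 0.9x → x_m = 53.5116.
Social marginal benefit = demand − MEC = 243.0 - x.
Set SMB = MC: 243.0 - x = 13.6 + 3.4x → x* = 52.1364.
Gap = |53.5116 − 52.1364| = 1.3752.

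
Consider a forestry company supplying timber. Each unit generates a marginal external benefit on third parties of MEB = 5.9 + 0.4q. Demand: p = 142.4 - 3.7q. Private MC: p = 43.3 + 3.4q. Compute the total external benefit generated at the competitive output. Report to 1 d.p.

121.3

Market equilibrium (private): 43.3 + 3.4q = 142.4 - 3.7q → q_m = 13.9577.
Total external benefit = ∫₀^{q_m} (5.9 + 0.4q) dq = 5.9×13.9577 + ½×0.4×13.9577² = 121.3139.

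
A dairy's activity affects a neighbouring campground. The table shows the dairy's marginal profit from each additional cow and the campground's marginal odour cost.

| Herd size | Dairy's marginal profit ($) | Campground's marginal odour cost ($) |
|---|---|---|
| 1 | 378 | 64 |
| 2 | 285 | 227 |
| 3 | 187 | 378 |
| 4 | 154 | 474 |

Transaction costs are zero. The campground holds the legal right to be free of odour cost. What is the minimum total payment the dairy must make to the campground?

$291

Efficient level: marginal profit ≥ marginal odour cost through level 2, so k* = 2.
With the campground holding the right, the dairy must at least compensate total damage at k*: 64 + 227 = 291.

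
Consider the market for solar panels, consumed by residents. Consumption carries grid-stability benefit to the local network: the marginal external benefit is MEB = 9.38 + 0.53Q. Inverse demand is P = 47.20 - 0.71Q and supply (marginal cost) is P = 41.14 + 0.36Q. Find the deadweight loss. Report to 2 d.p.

Market equilibrium (private): 41.14 + 0.36Q = 47.20 - 0.71Q → Q_m = 5.6636.
Social marginal benefit = demand + MEB = 56.58 - 0.18Q.
Set SMB = MC: 56.58 - 0.18Q = 41.14 + 0.36Q → Q* = 28.5926.
The loss is the area between SMB and MC from Q* to Q_m; with linear curves that's a triangle of height MEB(Q_m).
DWL = ½ × 22.9290 × 12.3817 = 141.9500.

DWL = 141.95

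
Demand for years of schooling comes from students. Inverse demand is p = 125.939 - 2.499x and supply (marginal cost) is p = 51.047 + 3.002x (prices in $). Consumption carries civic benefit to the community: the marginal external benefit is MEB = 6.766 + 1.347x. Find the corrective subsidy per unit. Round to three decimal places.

subsidy = $33.245 per unit

Social marginal benefit = demand + MEB = 132.705 - 1.152x.
Set SMB = MC: 132.705 - 1.152x = 51.047 + 3.002x → x* = 19.6577.
The Pigouvian subsidy equals MEB at x*: 6.766 + 1.347×19.6577 = 33.2449.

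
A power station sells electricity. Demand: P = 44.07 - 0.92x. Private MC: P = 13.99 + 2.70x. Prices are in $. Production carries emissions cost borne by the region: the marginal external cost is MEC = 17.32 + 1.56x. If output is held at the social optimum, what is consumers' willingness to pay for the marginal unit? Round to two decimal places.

P = $41.80

Social marginal cost = private MC + MEC = 31.31 + 4.26x.
Set SMC = demand: 31.31 + 4.26x = 44.07 - 0.92x → x* = 2.4633.
Consumer price on the demand curve at x*: 44.07 − 0.92×2.4633 = 41.8038.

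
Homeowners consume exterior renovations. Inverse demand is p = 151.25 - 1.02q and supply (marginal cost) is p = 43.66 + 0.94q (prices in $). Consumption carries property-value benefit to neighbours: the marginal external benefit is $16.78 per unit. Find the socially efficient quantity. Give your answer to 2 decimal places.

q* = 63.45

Social marginal benefit = demand + MEB = 168.03 - 1.02q.
Set SMB = MC: 168.03 - 1.02q = 43.66 + 0.94q → q* = 63.4541.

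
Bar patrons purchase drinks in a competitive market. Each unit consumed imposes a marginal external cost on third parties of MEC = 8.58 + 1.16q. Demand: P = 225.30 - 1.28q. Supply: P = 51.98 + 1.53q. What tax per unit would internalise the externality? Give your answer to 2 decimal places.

Social marginal benefit = demand − MEC = 216.72 - 2.44q.
Set SMB = MC: 216.72 - 2.44q = 51.98 + 1.53q → q* = 41.4962.
The Pigouvian tax equals MEC at q*: 8.58 + 1.16×41.4962 = 56.7156.

tax = 56.72 per unit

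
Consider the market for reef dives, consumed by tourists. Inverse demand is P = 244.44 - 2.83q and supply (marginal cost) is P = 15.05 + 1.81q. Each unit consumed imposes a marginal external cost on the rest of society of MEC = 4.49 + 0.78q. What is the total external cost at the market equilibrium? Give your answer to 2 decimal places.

Market equilibrium (private): 15.05 + 1.81q = 244.44 - 2.83q → q_m = 49.4375.
Total external cost = ∫₀^{q_m} (4.49 + 0.78q) dq = 4.49×49.4375 + ½×0.78×49.4375² = 1175.1603.

1175.16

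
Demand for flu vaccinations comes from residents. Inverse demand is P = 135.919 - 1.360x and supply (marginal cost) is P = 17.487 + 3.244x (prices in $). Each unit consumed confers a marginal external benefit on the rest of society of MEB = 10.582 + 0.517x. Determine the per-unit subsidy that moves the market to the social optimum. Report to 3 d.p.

subsidy = $26.902 per unit

Social marginal benefit = demand + MEB = 146.501 - 0.843x.
Set SMB = MC: 146.501 - 0.843x = 17.487 + 3.244x → x* = 31.5669.
The Pigouvian subsidy equals MEB at x*: 10.582 + 0.517×31.5669 = 26.9021.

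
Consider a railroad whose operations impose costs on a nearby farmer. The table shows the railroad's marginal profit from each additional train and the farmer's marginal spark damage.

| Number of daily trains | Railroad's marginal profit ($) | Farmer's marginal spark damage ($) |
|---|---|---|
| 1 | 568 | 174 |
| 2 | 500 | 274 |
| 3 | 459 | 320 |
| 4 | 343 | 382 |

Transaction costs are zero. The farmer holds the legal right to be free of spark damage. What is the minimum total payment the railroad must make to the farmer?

$768

Efficient level: marginal profit ≥ marginal spark damage through level 3, so k* = 3.
With the farmer holding the right, the railroad must at least compensate total damage at k*: 174 + 274 + 320 = 768.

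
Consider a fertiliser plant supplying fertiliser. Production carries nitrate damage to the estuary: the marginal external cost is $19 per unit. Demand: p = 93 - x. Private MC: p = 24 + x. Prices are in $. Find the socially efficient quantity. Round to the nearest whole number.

Social marginal cost = private MC + MEC = 43 + x.
Set SMC = demand: 43 + x = 93 - x → x* = 25.0000.

x* = 25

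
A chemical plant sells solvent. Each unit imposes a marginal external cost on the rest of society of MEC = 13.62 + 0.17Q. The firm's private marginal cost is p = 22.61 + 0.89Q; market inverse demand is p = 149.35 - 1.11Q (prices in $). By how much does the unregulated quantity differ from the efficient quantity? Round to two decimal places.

Market equilibrium (private): 22.61 + 0.89Q = 149.35 - 1.11Q → Q_m = 63.3700.
Social marginal cost = private MC + MEC = 36.23 + 1.06Q.
Set SMC = demand: 36.23 + 1.06Q = 149.35 - 1.11Q → Q* = 52.1290.
Gap = |63.3700 − 52.1290| = 11.2410.

11.24 units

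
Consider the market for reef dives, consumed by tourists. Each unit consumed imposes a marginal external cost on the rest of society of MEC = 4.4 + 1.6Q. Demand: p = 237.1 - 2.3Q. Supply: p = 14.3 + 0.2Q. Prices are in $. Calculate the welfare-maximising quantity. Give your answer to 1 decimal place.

Social marginal benefit = demand − MEC = 232.7 - 3.9Q.
Set SMB = MC: 232.7 - 3.9Q = 14.3 + 0.2Q → Q* = 53.2683.

Q* = 53.3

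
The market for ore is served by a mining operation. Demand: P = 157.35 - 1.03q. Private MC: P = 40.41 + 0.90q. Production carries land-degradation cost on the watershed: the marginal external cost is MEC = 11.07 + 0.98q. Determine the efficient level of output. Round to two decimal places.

q* = 36.38

Social marginal cost = private MC + MEC = 51.48 + 1.88q.
Set SMC = demand: 51.48 + 1.88q = 157.35 - 1.03q → q* = 36.3814.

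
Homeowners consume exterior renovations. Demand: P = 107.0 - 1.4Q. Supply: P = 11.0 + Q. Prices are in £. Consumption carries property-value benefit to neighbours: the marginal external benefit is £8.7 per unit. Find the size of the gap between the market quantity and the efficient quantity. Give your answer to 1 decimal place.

Market equilibrium (private): 11.0 + Q = 107.0 - 1.4Q → Q_m = 40.0000.
Social marginal benefit = demand + MEB = 115.7 - 1.4Q.
Set SMB = MC: 115.7 - 1.4Q = 11.0 + Q → Q* = 43.6250.
Gap = |40.0000 − 43.6250| = 3.6250.

3.6 units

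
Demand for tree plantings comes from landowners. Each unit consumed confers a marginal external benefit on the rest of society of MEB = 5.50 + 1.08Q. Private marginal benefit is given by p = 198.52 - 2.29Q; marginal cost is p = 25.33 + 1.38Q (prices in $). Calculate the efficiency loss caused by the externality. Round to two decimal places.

Market equilibrium (private): 25.33 + 1.38Q = 198.52 - 2.29Q → Q_m = 47.1907.
Social marginal benefit = demand + MEB = 204.02 - 1.21Q.
Set SMB = MC: 204.02 - 1.21Q = 25.33 + 1.38Q → Q* = 68.9923.
The loss is the area between SMB and MC from Q* to Q_m; with linear curves that's a triangle of height MEB(Q_m).
DWL = ½ × 21.8016 × 56.4660 = 615.5246.

DWL = $615.52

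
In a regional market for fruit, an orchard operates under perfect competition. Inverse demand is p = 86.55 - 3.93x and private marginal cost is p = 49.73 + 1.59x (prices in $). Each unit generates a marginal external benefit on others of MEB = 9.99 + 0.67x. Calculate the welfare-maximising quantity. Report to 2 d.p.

x* = 9.65

Social marginal cost = private MC − MEB = 39.74 + 0.92x.
Set SMC = demand: 39.74 + 0.92x = 86.55 - 3.93x → x* = 9.6515.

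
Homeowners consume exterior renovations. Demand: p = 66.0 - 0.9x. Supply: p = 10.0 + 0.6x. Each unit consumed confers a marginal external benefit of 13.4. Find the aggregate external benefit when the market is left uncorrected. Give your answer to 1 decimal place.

500.3

Market equilibrium (private): 10.0 + 0.6x = 66.0 - 0.9x → x_m = 37.3333.
Total external benefit = MEB × x_m = 13.4 × 37.3333 = 500.2662.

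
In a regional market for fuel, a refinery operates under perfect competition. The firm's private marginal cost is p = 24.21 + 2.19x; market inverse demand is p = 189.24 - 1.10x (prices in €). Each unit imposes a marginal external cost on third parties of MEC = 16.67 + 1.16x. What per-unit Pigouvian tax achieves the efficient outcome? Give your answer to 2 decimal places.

tax = €55.34 per unit

Social marginal cost = private MC + MEC = 40.88 + 3.35x.
Set SMC = demand: 40.88 + 3.35x = 189.24 - 1.10x → x* = 33.3393.
The Pigouvian tax equals MEC at x*: 16.67 + 1.16×33.3393 = 55.3436.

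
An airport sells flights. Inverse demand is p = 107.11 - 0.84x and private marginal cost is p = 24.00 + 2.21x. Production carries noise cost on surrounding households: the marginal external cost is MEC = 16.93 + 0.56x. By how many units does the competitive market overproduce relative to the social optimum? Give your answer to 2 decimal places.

8.92 units

Market equilibrium (private): 24.00 + 2.21x = 107.11 - 0.84x → x_m = 27.2492.
Social marginal cost = private MC + MEC = 40.93 + 2.77x.
Set SMC = demand: 40.93 + 2.77x = 107.11 - 0.84x → x* = 18.3324.
Gap = |27.2492 − 18.3324| = 8.9168.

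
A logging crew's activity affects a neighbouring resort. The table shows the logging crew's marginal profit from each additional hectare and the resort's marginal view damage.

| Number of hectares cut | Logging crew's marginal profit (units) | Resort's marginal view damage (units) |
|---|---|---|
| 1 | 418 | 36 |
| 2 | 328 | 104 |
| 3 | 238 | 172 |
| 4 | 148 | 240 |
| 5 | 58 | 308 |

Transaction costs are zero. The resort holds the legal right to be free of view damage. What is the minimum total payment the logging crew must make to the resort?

312

Efficient level: marginal profit ≥ marginal view damage through level 3, so k* = 3.
With the resort holding the right, the logging crew must at least compensate total damage at k*: 36 + 104 + 172 = 312.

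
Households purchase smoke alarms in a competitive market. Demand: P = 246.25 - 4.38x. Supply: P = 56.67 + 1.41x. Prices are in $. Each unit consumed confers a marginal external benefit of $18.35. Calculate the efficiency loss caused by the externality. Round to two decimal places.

Market equilibrium (private): 56.67 + 1.41x = 246.25 - 4.38x → x_m = 32.7427.
Social marginal benefit = demand + MEB = 264.60 - 4.38x.
Set SMB = MC: 264.60 - 4.38x = 56.67 + 1.41x → x* = 35.9119.
The welfare-loss triangle has base |x_m − x*| and height MEB(x_m) (the vertical gap between SMB and MC is zero at x* and MEB at x_m).
DWL = ½ × 3.1692 × 18.3500 = 29.0774.

DWL = $29.08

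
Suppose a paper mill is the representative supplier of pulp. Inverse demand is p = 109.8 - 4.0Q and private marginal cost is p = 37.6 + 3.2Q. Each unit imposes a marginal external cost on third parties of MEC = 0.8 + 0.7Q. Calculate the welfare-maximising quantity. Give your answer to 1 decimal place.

Social marginal cost = private MC + MEC = 38.4 + 3.9Q.
Set SMC = demand: 38.4 + 3.9Q = 109.8 - 4.0Q → Q* = 9.0380.

Q* = 9.0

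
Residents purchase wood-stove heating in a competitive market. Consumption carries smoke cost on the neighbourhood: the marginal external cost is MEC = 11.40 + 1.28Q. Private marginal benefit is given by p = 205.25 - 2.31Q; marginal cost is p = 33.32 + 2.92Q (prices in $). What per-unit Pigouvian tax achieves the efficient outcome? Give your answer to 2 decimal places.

tax = $42.96 per unit

Social marginal benefit = demand − MEC = 193.85 - 3.59Q.
Set SMB = MC: 193.85 - 3.59Q = 33.32 + 2.92Q → Q* = 24.6590.
The Pigouvian tax equals MEC at Q*: 11.40 + 1.28×24.6590 = 42.9635.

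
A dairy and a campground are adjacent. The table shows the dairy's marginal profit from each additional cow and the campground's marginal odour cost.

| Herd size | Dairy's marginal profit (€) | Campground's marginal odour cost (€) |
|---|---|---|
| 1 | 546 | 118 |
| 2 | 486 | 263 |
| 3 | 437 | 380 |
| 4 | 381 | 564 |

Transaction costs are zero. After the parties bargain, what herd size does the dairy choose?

Bargaining reaches the level where marginal profit last exceeds marginal odour cost.
That holds through level 3 (437 ≥ 380) but not at 4 (381 < 564).

3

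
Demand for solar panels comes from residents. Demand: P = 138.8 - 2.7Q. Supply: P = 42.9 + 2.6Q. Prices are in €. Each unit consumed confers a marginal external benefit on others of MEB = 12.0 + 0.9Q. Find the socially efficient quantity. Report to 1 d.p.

Social marginal benefit = demand + MEB = 150.8 - 1.8Q.
Set SMB = MC: 150.8 - 1.8Q = 42.9 + 2.6Q → Q* = 24.5227.

Q* = 24.5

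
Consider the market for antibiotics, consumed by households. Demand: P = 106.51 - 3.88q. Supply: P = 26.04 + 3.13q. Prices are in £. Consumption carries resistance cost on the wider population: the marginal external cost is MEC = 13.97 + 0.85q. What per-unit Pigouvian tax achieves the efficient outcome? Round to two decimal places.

Social marginal benefit = demand − MEC = 92.54 - 4.73q.
Set SMB = MC: 92.54 - 4.73q = 26.04 + 3.13q → q* = 8.4606.
The Pigouvian tax equals MEC at q*: 13.97 + 0.85×8.4606 = 21.1615.

tax = £21.16 per unit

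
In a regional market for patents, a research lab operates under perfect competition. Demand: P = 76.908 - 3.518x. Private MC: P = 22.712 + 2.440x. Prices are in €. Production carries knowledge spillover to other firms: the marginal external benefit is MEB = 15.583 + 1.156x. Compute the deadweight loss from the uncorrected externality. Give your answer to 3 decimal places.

Market equilibrium (private): 22.712 + 2.440x = 76.908 - 3.518x → x_m = 9.0963.
Social marginal cost = private MC − MEB = 7.129 + 1.284x.
Set SMC = demand: 7.129 + 1.284x = 76.908 - 3.518x → x* = 14.5312.
Between x* and x_m the wedge demand − SMC runs linearly from 0 to MEB(x_m), so the loss is a triangle.
DWL = ½ × 5.4349 × 26.0984 = 70.9211.

DWL = €70.921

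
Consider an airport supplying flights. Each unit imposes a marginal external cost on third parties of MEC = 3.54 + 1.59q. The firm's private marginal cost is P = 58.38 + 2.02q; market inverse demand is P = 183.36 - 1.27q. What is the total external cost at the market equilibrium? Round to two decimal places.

Market equilibrium (private): 58.38 + 2.02q = 183.36 - 1.27q → q_m = 37.9878.
Total external cost = ∫₀^{q_m} (3.54 + 1.59q) dq = 3.54×37.9878 + ½×1.59×37.9878² = 1281.7198.

1281.72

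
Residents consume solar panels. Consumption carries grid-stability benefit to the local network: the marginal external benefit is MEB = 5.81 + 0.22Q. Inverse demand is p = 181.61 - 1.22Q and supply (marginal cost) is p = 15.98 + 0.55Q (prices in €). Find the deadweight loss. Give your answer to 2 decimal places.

DWL = €224.77

Market equilibrium (private): 15.98 + 0.55Q = 181.61 - 1.22Q → Q_m = 93.5763.
Social marginal benefit = demand + MEB = 187.42 - Q.
Set SMB = MC: 187.42 - Q = 15.98 + 0.55Q → Q* = 110.6065.
The loss is the area between SMB and MC from Q* to Q_m; with linear curves that's a triangle of height MEB(Q_m).
DWL = ½ × 17.0302 × 26.3968 = 224.7714.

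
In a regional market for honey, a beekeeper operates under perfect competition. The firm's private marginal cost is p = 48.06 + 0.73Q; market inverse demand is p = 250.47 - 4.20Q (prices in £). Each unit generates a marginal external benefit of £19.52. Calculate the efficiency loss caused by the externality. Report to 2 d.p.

DWL = £38.64

Market equilibrium (private): 48.06 + 0.73Q = 250.47 - 4.20Q → Q_m = 41.0568.
Social marginal cost = private MC − MEB = 28.54 + 0.73Q.
Set SMC = demand: 28.54 + 0.73Q = 250.47 - 4.20Q → Q* = 45.0162.
Between Q* and Q_m the wedge demand − SMC runs linearly from 0 to MEB(Q_m), so the loss is a triangle.
DWL = ½ × 3.9594 × 19.5200 = 38.6437.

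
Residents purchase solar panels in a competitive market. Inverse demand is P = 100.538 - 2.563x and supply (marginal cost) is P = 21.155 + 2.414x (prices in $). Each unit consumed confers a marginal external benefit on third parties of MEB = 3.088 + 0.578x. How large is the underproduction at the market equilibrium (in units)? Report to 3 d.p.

2.798 units

Market equilibrium (private): 21.155 + 2.414x = 100.538 - 2.563x → x_m = 15.9500.
Social marginal benefit = demand + MEB = 103.626 - 1.985x.
Set SMB = MC: 103.626 - 1.985x = 21.155 + 2.414x → x* = 18.7477.
Gap = |15.9500 − 18.7477| = 2.7977.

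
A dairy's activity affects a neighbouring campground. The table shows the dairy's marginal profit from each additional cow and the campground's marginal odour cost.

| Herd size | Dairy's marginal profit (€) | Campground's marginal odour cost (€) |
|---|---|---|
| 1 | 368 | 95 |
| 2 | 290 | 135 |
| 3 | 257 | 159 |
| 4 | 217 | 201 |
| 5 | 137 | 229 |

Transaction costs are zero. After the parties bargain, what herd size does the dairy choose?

4

Bargaining reaches the level where marginal profit last exceeds marginal odour cost.
That holds through level 4 (217 ≥ 201) but not at 5 (137 < 229).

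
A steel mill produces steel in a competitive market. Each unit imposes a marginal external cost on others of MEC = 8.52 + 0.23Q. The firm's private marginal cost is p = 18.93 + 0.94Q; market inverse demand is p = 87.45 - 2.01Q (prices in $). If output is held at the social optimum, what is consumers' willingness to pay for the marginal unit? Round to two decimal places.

Social marginal cost = private MC + MEC = 27.45 + 1.17Q.
Set SMC = demand: 27.45 + 1.17Q = 87.45 - 2.01Q → Q* = 18.8679.
Consumer price on the demand curve at Q*: 87.45 − 2.01×18.8679 = 49.5255.

P = $49.53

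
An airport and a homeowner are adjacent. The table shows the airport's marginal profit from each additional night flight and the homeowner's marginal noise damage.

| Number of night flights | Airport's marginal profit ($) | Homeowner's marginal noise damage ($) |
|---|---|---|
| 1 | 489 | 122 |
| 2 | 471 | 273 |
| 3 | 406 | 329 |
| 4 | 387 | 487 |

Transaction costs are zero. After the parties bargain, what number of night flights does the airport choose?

3

Bargaining reaches the level where marginal profit last exceeds marginal noise damage.
That holds through level 3 (406 ≥ 329) but not at 4 (387 < 487).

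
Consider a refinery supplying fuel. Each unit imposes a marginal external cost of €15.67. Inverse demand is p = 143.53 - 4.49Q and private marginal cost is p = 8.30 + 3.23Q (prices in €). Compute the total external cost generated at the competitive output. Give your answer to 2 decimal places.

€274.49

Market equilibrium (private): 8.30 + 3.23Q = 143.53 - 4.49Q → Q_m = 17.5168.
Total external cost = MEC × Q_m = 15.67 × 17.5168 = 274.4883.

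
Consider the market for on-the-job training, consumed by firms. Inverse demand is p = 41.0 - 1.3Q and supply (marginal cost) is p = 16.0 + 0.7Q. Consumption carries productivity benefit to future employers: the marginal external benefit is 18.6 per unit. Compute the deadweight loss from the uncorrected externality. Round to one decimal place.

DWL = 86.5

Market equilibrium (private): 16.0 + 0.7Q = 41.0 - 1.3Q → Q_m = 12.5000.
Social marginal benefit = demand + MEB = 59.6 - 1.3Q.
Set SMB = MC: 59.6 - 1.3Q = 16.0 + 0.7Q → Q* = 21.8000.
Between Q* and Q_m the wedge SMB − MC runs linearly from 0 to MEB(Q_m), so the loss is a triangle.
DWL = ½ × 9.3000 × 18.6000 = 86.4900.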